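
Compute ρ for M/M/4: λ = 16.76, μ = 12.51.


ρ = λ/(cμ) = 16.76/(4·12.51) = 16.76/50.04 = 0.3349

Final: 0.3349


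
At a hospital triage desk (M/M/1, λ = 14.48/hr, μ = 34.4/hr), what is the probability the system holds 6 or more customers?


ρ = 14.48/34.4 = 0.4209
P(N ≥ n) = ρ^n = 0.4209^6 = 0.005562

Final: 0.005562


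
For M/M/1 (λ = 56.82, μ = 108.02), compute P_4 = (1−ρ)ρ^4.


ρ = 56.82/108.02 = 0.5260
P_n = (1−ρ)·ρ^n = (1 − 0.5260)·0.5260^4 = 0.4740·0.076558 = 0.036287

Final: 0.036287


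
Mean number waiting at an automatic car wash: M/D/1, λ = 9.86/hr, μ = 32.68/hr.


ρ = 9.86/32.68 = 0.3017
M/D/1: Lq = ρ²/(2(1−ρ)) = 0.09103/(2·0.6983) = 0.06518

Final: 0.06518


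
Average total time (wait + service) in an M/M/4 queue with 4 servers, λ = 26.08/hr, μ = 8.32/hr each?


a = 3.1346; ρ = 0.7837; P₀ = 0.030511
Lq = P₀·a^c·ρ/(c!(1−ρ)²) = 2.05498
Wq = Lq/λ = 2.05498/26.08 = 0.07880 hr
W = Wq + 1/μ = 0.07880 + 0.12019 = 0.19899 hr

Final: 0.19899 hr


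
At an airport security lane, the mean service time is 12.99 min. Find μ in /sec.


μ = 1/(service time) in consistent units.
1 second = 0.0166667 min, so μ = 0.0166667/12.99 = 0.001283 per second

Final: 0.001283 /sec


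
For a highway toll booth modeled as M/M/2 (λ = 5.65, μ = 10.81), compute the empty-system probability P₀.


a = λ/μ = 5.65/10.81 = 0.5227; ρ = a/c = 0.2613
Σ_{k=0}^{1} a^k/k! (terms k=0..1) = 1.00000 + 0.52266 = 1.52266
Tail: a^2/(2!(1−ρ)) = 0.27318/(2·0.7387) = 0.18491
P₀ = 1/(1.52266 + 0.18491) = 1/1.70758 = 0.585625

Final: 0.585625


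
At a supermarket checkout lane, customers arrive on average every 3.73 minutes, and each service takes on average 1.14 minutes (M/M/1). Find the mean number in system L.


λ = 60/3.73 = 16.0858 /hr
μ = 60/1.14 = 52.6316 /hr
ρ = λ/μ = 16.0858/52.6316 = 0.3056
L = ρ/(1−ρ) = 0.3056/0.6944 = 0.4402

Final: 0.4402


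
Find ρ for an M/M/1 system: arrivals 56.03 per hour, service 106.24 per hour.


ρ = λ/μ = 56.03/106.24 = 0.5274

Final: 0.5274


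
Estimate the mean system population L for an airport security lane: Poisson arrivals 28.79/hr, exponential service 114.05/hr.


ρ = λ/μ = 28.79/114.05 = 0.2524
L = ρ/(1−ρ) = 0.2524/(1 − 0.2524) = 0.2524/0.7476 = 0.3377

Final: 0.3377


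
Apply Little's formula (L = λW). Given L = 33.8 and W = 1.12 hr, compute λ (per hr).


λ = L/W = 33.8/1.12 = 30.1786 /hr

Final: 30.1786 /hr


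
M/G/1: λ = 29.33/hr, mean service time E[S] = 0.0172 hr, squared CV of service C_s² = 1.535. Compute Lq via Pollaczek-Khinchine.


ρ = λ·E[S] = 29.33·0.0172 = 0.5045
Lq = ρ²(1+C_s²)/(2(1−ρ)) = 0.2545·(1+1.535)/(2·0.4955)
= 0.2545·2.5350/0.9910 = 0.65097

Final: 0.65097


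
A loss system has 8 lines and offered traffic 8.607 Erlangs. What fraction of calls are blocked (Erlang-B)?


B(c,a) = (a^c/c!) / Σ_{k=0}^{c} a^k/k!
a^8/8! = 746.954074
Σ terms (k=0..8): 1.00000 + 8.60700 + 37.04022 + 106.26840 + 228.66304 + 393.62055 + 564.64869 + 694.27589 + 746.95407 = 2781.077872
B = 746.954074/2781.077872 = 0.268584

Final: 0.268584


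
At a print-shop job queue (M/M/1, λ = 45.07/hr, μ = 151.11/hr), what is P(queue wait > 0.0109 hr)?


ρ = 45.07/151.11 = 0.2983
P(Wq > t) = ρ·e^{−(μ−λ)t} = 0.2983·e^{−1.1558}
= 0.2983·0.314794 = 0.093890

Final: 0.093890


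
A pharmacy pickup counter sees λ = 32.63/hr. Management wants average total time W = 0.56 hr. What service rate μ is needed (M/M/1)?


W = 1/(μ−λ) ⇒ μ − λ = 1/W = 1/0.56 = 1.7857
μ = λ + 1/W = 32.63 + 1.7857 = 34.4157 per hr

Final: 34.4157 /hr


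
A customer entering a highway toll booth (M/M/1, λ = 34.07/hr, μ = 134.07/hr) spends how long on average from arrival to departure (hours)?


W = 1/(μ−λ) = 1/(134.07 − 34.07) = 1/100.00 = 0.01000 hr

Final: 0.01000 hr


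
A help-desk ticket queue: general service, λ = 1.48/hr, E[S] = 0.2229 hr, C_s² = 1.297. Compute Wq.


ρ = λ·E[S] = 1.48·0.2229 = 0.3299
E[S²] = E[S]²(1+C_s²) = 0.2229²·(1+1.297) = 0.114125
Wq = λ·E[S²]/(2(1−ρ)) = 1.48·0.114125/(2·0.6701) = 0.12603 hr

Final: 0.12603 hr


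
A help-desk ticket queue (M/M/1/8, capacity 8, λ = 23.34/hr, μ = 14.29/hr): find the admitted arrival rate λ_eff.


ρ = 1.6333; P_K = (1−ρ)ρ^8/(1−ρ^9) = 0.392491
λ_eff = λ(1 − P_K) = 23.34·(1 − 0.392491) = 23.34·0.607509 = 14.1793 /hr

Final: 14.1793 /hr


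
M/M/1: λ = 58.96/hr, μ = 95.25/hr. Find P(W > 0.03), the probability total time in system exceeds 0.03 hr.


W ~ Exponential(μ−λ) for M/M/1.
μ − λ = 95.25 − 58.96 = 36.2900
P(W > t) = e^{−(μ−λ)t} = e^{−1.0887} = 0.336654

Final: 0.336654


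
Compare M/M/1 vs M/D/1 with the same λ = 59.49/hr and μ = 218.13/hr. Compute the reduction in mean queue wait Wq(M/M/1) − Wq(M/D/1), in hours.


ρ = 59.49/218.13 = 0.2727
Wq(M/M/1) = ρ/(μ−λ) = 0.2727/158.64 = 0.001719 hr
Wq(M/D/1) = ρ/(2(μ−λ)) = 0.0008596 hr
Savings = 0.001719 − 0.0008596 = 0.0008596 hr

Final: 0.0008596 hr


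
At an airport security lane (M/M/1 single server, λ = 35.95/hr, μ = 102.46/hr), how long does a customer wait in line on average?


ρ = 35.95/102.46 = 0.3509
Wq = ρ/(μ−λ) = 0.3509/(102.46 − 35.95) = 0.3509/66.51 = 0.005275 hr

Final: 0.005275 hr


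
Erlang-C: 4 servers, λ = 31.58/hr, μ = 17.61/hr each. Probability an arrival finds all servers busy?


a = λ/μ = 1.7933; ρ = a/4 = 0.4483
P₀ = 0.162772 (from M/M/c formula)
C(c,a) = [a^c/(c!(1−ρ))]·P₀ = [10.34216/(24·0.5517)]·0.162772
= 0.78112·0.162772 = 0.127144

Final: 0.127144


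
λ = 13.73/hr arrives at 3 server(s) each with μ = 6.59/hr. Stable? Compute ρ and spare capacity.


Total capacity cμ = 3·6.59 = 19.77/hr
ρ = λ/(cμ) = 13.73/19.77 = 0.6945
Stable ⇔ ρ < 1: YES
Spare capacity = cμ − λ = 19.77 − 13.73 = 6.04/hr

Final: ρ = 0.6945; stable; margin = 6.04/hr


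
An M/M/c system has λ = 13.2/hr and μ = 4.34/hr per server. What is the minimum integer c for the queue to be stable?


Stability requires cμ > λ ⇔ c > λ/μ.
λ/μ = 13.2/4.34 = 3.0415
Minimum integer c = ⌊3.0415⌋ + 1 = 4
Check: 4·4.34 = 17.36 > 13.2, while 3·4.34 = 13.02 ≤ 13.2

Final: 4 servers


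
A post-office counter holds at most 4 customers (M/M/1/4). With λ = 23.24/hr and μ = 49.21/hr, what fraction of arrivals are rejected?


ρ = λ/μ = 23.24/49.21 = 0.4723
P_K = (1−ρ)ρ^K/(1−ρ^(K+1)) = (0.5277·0.049743)/(1 − 0.023492)
= 0.026251/0.976508 = 0.026883

Final: 0.026883


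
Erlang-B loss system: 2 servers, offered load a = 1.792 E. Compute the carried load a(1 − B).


B(2,1.792) = 0.365113 (Erlang-B)
Carried load = a(1 − B) = 1.792·(1 − 0.365113) = 1.792·0.634887 = 1.1377 E

Final: 1.1377 Erlangs


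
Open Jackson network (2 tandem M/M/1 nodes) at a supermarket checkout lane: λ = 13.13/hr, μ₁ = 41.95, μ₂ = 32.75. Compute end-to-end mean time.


Each node sees arrival rate λ = 13.13/hr (tandem ⇒ throughput preserved).
W₁ = 1/(μ₁−λ) = 1/(41.95−13.13) = 0.03470 hr
W₂ = 1/(μ₂−λ) = 1/(32.75−13.13) = 0.05097 hr
W_total = W₁ + W₂ = 0.03470 + 0.05097 = 0.08567 hr

Final: 0.08567 hr


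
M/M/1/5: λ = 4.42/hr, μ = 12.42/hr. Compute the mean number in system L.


ρ = 4.42/12.42 = 0.3559
L = ρ[1 − (K+1)ρ^K + Kρ^(K+1)] / [(1−ρ)(1−ρ^(K+1))]
Numerator: 0.3559·(1 − 6·0.005708 + 5·0.002031) = 0.347304
Denominator: (0.6441)·(0.997969) = 0.642814
L = 0.347304/0.642814 = 0.5403

Final: 0.5403


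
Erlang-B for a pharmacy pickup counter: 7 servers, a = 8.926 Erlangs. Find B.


B(c,a) = (a^c/c!) / Σ_{k=0}^{c} a^k/k!
a^7/7! = 895.710450
Σ terms (k=0..7): 1.00000 + 8.92600 + 39.83674 + 118.52757 + 264.49428 + 472.17519 + 702.43930 + 895.71045 = 2503.109533
B = 895.710450/2503.109533 = 0.357839

Final: 0.357839


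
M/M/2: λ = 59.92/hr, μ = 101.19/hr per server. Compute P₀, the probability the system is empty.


a = λ/μ = 59.92/101.19 = 0.5922; ρ = a/c = 0.2961
Σ_{k=0}^{1} a^k/k! (terms k=0..1) = 1.00000 + 0.59215 = 1.59215
Tail: a^2/(2!(1−ρ)) = 0.35065/(2·0.7039) = 0.24907
P₀ = 1/(1.59215 + 0.24907) = 1/1.84122 = 0.543119

Final: 0.543119


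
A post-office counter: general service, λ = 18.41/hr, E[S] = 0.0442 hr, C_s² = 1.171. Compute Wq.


ρ = λ·E[S] = 18.41·0.0442 = 0.8137
E[S²] = E[S]²(1+C_s²) = 0.0442²·(1+1.171) = 0.004241
Wq = λ·E[S²]/(2(1−ρ)) = 18.41·0.004241/(2·0.1863) = 0.20959 hr

Final: 0.20959 hr


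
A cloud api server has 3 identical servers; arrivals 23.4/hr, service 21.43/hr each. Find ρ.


ρ = λ/(cμ) = 23.4/(3·21.43) = 23.4/64.29 = 0.3640

Final: 0.3640


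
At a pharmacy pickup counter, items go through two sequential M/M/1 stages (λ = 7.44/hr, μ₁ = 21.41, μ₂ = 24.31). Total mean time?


Each node sees arrival rate λ = 7.44/hr (tandem ⇒ throughput preserved).
W₁ = 1/(μ₁−λ) = 1/(21.41−7.44) = 0.07158 hr
W₂ = 1/(μ₂−λ) = 1/(24.31−7.44) = 0.05928 hr
W_total = W₁ + W₂ = 0.07158 + 0.05928 = 0.13086 hr

Final: 0.13086 hr


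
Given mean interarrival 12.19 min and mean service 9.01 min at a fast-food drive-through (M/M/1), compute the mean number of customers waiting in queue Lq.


λ = 60/12.19 = 4.9221 /hr
μ = 60/9.01 = 6.6593 /hr
ρ = λ/μ = 4.9221/6.6593 = 0.7391
Lq = ρ²/(1−ρ) = 0.5463/0.2609 = 2.0942

Final: 2.0942


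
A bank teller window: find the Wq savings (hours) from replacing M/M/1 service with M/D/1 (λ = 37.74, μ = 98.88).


ρ = 37.74/98.88 = 0.3817
Wq(M/M/1) = ρ/(μ−λ) = 0.3817/61.14 = 0.006243 hr
Wq(M/D/1) = ρ/(2(μ−λ)) = 0.003121 hr
Savings = 0.006243 − 0.003121 = 0.003121 hr

Final: 0.003121 hr


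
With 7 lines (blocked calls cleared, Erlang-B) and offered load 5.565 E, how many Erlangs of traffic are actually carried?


B(7,5.565) = 0.156723 (Erlang-B)
Carried load = a(1 − B) = 5.565·(1 − 0.156723) = 5.565·0.843277 = 4.6928 E

Final: 4.6928 Erlangs


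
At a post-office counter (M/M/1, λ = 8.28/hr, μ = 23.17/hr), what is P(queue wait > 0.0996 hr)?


ρ = 8.28/23.17 = 0.3574
P(Wq > t) = ρ·e^{−(μ−λ)t} = 0.3574·e^{−1.4830}
= 0.3574·0.226946 = 0.081101

Final: 0.081101


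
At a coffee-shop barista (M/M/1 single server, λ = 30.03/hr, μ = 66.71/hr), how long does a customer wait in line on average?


ρ = 30.03/66.71 = 0.4502
Wq = ρ/(μ−λ) = 0.4502/(66.71 − 30.03) = 0.4502/36.68 = 0.01227 hr

Final: 0.01227 hr


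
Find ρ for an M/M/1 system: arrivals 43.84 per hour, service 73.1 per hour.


ρ = λ/μ = 43.84/73.1 = 0.5997

Final: 0.5997


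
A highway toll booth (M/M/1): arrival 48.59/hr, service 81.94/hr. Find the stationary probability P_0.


ρ = 48.59/81.94 = 0.5930
P_n = (1−ρ)·ρ^n = (1 − 0.5930)·0.5930^0 = 0.4070·1.000000 = 0.407005

Final: 0.407005


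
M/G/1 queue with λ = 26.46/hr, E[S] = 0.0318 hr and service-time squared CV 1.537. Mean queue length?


ρ = λ·E[S] = 26.46·0.0318 = 0.8414
Lq = ρ²(1+C_s²)/(2(1−ρ)) = 0.7080·(1+1.537)/(2·0.1586)
= 0.7080·2.5370/0.3171 = 5.66367

Final: 5.66367


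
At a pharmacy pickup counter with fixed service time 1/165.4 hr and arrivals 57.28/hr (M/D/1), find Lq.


ρ = 57.28/165.4 = 0.3463
M/D/1: Lq = ρ²/(2(1−ρ)) = 0.1199/(2·0.6537) = 0.09173

Final: 0.09173


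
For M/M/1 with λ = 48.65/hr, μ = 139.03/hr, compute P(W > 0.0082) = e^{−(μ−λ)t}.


W ~ Exponential(μ−λ) for M/M/1.
μ − λ = 139.03 − 48.65 = 90.3800
P(W > t) = e^{−(μ−λ)t} = e^{−0.7411} = 0.476582

Final: 0.476582


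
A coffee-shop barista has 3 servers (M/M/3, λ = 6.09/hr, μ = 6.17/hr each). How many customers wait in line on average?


a = λ/μ = 0.9870; ρ = a/3 = 0.3290
P₀ = 0.368595
Lq = P₀·a^c·ρ / (c!·(1−ρ)²) = 0.368595·0.96160·0.3290/(6·0.45023)
= 0.04317

Final: 0.04317


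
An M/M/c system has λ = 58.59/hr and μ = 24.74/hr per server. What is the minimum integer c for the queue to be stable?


Stability requires cμ > λ ⇔ c > λ/μ.
λ/μ = 58.59/24.74 = 2.3682
Minimum integer c = ⌊2.3682⌋ + 1 = 3
Check: 3·24.74 = 74.22 > 58.59, while 2·24.74 = 49.48 ≤ 58.59

Final: 3 servers


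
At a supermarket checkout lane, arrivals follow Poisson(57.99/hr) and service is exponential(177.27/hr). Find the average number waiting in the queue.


ρ = 57.99/177.27 = 0.3271
Lq = ρ²/(1−ρ) = 0.1070/0.6729 = 0.1590

Final: 0.1590


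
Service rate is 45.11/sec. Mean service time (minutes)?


Mean service time = 1/μ = 1/45.11 second = 0.02217 second
In minutes: 0.02217 × 0.0166667 = 0.0003695 min

Final: 0.0003695 min


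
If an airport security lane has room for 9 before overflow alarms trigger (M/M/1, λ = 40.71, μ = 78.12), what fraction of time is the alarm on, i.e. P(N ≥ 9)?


ρ = 40.71/78.12 = 0.5211
P(N ≥ n) = ρ^n = 0.5211^9 = 0.002834

Final: 0.002834


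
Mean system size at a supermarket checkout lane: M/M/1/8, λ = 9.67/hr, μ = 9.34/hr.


ρ = 9.67/9.34 = 1.0353
L = ρ[1 − (K+1)ρ^K + Kρ^(K+1)] / [(1−ρ)(1−ρ^(K+1))]
Numerator: 1.0353·(1 − 9·1.320191 + 8·1.366836) = 0.054839
Denominator: (-0.03533)·(-0.366836) = 0.012961
L = 0.054839/0.012961 = 4.2311

Final: 4.2311


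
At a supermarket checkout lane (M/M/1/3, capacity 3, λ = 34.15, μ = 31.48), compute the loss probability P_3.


ρ = λ/μ = 34.15/31.48 = 1.0848
P_K = (1−ρ)ρ^K/(1−ρ^(K+1)) = (-0.08482·1.276639)/(1 − 1.384918)
= -0.108279/-0.384918 = 0.281305

Final: 0.281305


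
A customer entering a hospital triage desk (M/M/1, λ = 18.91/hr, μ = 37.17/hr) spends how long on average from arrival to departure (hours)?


W = 1/(μ−λ) = 1/(37.17 − 18.91) = 1/18.26 = 0.05476 hr

Final: 0.05476 hr


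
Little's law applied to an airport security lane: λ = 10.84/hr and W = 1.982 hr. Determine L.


L = λW = 10.84·1.982 = 21.4849

Final: 21.4849


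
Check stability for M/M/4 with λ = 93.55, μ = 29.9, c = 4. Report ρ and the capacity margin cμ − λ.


Total capacity cμ = 4·29.9 = 119.60/hr
ρ = λ/(cμ) = 93.55/119.60 = 0.7822
Stable ⇔ ρ < 1: YES
Spare capacity = cμ − λ = 119.60 − 93.55 = 26.05/hr

Final: ρ = 0.7822; stable; margin = 26.05/hr


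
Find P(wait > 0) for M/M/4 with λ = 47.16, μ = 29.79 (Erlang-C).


a = λ/μ = 1.5831; ρ = a/4 = 0.3958
P₀ = 0.202819 (from M/M/c formula)
C(c,a) = [a^c/(c!(1−ρ))]·P₀ = [6.28077/(24·0.6042)]·0.202819
= 0.43311·0.202819 = 0.087843

Final: 0.087843


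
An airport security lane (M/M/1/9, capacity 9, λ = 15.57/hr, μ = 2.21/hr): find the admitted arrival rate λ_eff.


ρ = 7.0452; P_K = (1−ρ)ρ^9/(1−ρ^10) = 0.858060
λ_eff = λ(1 − P_K) = 15.57·(1 − 0.858060) = 15.57·0.141940 = 2.2100 /hr

Final: 2.2100 /hr


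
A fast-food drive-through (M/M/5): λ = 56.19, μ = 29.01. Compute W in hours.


a = 1.9369; ρ = 0.3874; P₀ = 0.143243
Lq = P₀·a^c·ρ/(c!(1−ρ)²) = 0.03359
Wq = Lq/λ = 0.03359/56.19 = 0.0005978 hr
W = Wq + 1/μ = 0.0005978 + 0.03447 = 0.03507 hr

Final: 0.03507 hr


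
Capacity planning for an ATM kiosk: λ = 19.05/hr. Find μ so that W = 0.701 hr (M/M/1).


W = 1/(μ−λ) ⇒ μ − λ = 1/W = 1/0.701 = 1.4265
μ = λ + 1/W = 19.05 + 1.4265 = 20.4765 per hr

Final: 20.4765 /hr


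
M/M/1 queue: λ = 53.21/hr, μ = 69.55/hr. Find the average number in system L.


ρ = λ/μ = 53.21/69.55 = 0.7651
L = ρ/(1−ρ) = 0.7651/(1 − 0.7651) = 0.7651/0.2349 = 3.2564

Final: 3.2564


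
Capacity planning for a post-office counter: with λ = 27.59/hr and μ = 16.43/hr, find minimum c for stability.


Stability requires cμ > λ ⇔ c > λ/μ.
λ/μ = 27.59/16.43 = 1.6792
Minimum integer c = ⌊1.6792⌋ + 1 = 2
Check: 2·16.43 = 32.86 > 27.59, while 1·16.43 = 16.43 ≤ 27.59

Final: 2 servers


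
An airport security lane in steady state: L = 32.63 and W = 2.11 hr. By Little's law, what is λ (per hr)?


λ = L/W = 32.63/2.11 = 15.4645 /hr

Final: 15.4645 /hr


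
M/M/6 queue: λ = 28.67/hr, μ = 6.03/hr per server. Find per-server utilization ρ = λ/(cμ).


ρ = λ/(cμ) = 28.67/(6·6.03) = 28.67/36.18 = 0.7924

Final: 0.7924


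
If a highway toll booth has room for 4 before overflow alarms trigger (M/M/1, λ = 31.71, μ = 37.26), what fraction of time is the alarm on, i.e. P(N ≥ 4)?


ρ = 31.71/37.26 = 0.8510
P(N ≥ n) = ρ^n = 0.8510^4 = 0.524582

Final: 0.524582


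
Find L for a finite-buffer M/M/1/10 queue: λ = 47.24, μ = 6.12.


ρ = 47.24/6.12 = 7.7190
L = ρ[1 − (K+1)ρ^K + Kρ^(K+1)] / [(1−ρ)(1−ρ^(K+1))]
Numerator: 7.7190·(1 − 11·750904432.560131 + 10·5796196959.826894) = 383647624923.842834
Denominator: (-6.7190)·(-5796196958.826894) = 38944382180.876122
L = 383647624923.842834/38944382180.876122 = 9.8512

Final: 9.8512


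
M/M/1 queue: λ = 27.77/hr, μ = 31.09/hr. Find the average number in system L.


ρ = λ/μ = 27.77/31.09 = 0.8932
L = ρ/(1−ρ) = 0.8932/(1 − 0.8932) = 0.8932/0.1068 = 8.3645

Final: 8.3645


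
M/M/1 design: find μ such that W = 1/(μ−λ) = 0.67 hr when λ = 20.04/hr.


W = 1/(μ−λ) ⇒ μ − λ = 1/W = 1/0.67 = 1.4925
μ = λ + 1/W = 20.04 + 1.4925 = 21.5325 per hr

Final: 21.5325 /hr


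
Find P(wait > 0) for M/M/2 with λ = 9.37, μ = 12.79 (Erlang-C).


a = λ/μ = 0.7326; ρ = a/2 = 0.3663
P₀ = 0.463805 (from M/M/c formula)
C(c,a) = [a^c/(c!(1−ρ))]·P₀ = [0.53671/(2·0.6337)]·0.463805
= 0.42347·0.463805 = 0.196409

Final: 0.196409


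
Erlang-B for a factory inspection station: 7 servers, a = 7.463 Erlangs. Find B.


B(c,a) = (a^c/c!) / Σ_{k=0}^{c} a^k/k!
a^7/7! = 255.837118
Σ terms (k=0..7): 1.00000 + 7.46300 + 27.84818 + 69.27700 + 129.25356 + 192.92387 + 239.96514 + 255.83712 = 923.567874
B = 255.837118/923.567874 = 0.277010

Final: 0.277010


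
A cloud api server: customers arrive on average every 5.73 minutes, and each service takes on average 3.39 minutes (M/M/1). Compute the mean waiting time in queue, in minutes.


λ = 60/5.73 = 10.4712 /hr
μ = 60/3.39 = 17.6991 /hr
ρ = λ/μ = 10.4712/17.6991 = 0.5916
Wq = ρ/(μ−λ) = 0.5916/(17.6991−10.4712) = 0.08185 hr
In minutes: 0.08185·60 = 4.911 min

Final: 4.911 min


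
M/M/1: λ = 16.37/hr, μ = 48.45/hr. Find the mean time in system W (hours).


W = 1/(μ−λ) = 1/(48.45 − 16.37) = 1/32.08 = 0.03117 hr

Final: 0.03117 hr


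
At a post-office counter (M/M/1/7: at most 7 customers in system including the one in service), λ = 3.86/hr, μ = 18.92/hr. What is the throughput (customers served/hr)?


ρ = 0.2040; P_K = (1−ρ)ρ^7/(1−ρ^8) = 0.00001171
λ_eff = λ(1 − P_K) = 3.86·(1 − 0.00001171) = 3.86·0.999988 = 3.8600 /hr

Final: 3.8600 /hr


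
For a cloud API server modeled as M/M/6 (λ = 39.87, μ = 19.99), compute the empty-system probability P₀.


a = λ/μ = 39.87/19.99 = 1.9945; ρ = a/c = 0.3324
Σ_{k=0}^{5} a^k/k! (terms k=0..5) = 1.00000 + 1.99450 + 1.98901 + 1.32236 + 0.65936 + 0.26302 = 7.22824
Tail: a^6/(6!(1−ρ)) = 62.95071/(720·0.6676) = 0.13097
P₀ = 1/(7.22824 + 0.13097) = 1/7.35921 = 0.135884

Final: 0.135884


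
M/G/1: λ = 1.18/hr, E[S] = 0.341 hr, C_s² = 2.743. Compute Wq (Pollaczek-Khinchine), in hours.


ρ = λ·E[S] = 1.18·0.341 = 0.4024
E[S²] = E[S]²(1+C_s²) = 0.341²·(1+2.743) = 0.435240
Wq = λ·E[S²]/(2(1−ρ)) = 1.18·0.435240/(2·0.5976) = 0.42969 hr

Final: 0.42969 hr


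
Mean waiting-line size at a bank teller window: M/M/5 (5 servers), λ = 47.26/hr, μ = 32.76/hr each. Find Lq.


a = λ/μ = 1.4426; ρ = a/5 = 0.2885
P₀ = 0.236005
Lq = P₀·a^c·ρ / (c!·(1−ρ)²) = 0.236005·6.24812·0.2885/(120·0.50620)
= 0.007004

Final: 0.007004


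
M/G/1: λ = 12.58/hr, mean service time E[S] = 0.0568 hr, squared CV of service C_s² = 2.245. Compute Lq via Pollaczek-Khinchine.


ρ = λ·E[S] = 12.58·0.0568 = 0.7145
Lq = ρ²(1+C_s²)/(2(1−ρ)) = 0.5106·(1+2.245)/(2·0.2855)
= 0.5106·3.2450/0.5709 = 2.90204

Final: 2.90204


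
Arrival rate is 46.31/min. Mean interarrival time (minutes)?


Mean interarrival time = 1/λ = 1/46.31 minute = 0.02159 minute
In minutes: 0.02159 × 1 = 0.02159 min

Final: 0.02159 min


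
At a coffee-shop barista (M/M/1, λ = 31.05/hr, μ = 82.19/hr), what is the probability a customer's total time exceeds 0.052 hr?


W ~ Exponential(μ−λ) for M/M/1.
μ − λ = 82.19 − 31.05 = 51.1400
P(W > t) = e^{−(μ−λ)t} = e^{−2.6593} = 0.069999

Final: 0.069999


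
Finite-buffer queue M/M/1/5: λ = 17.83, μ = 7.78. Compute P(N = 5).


ρ = λ/μ = 17.83/7.78 = 2.2918
P_K = (1−ρ)ρ^K/(1−ρ^(K+1)) = (-1.2918·63.220617)/(1 − 144.887353)
= -81.666736/-143.887353 = 0.567574

Final: 0.567574


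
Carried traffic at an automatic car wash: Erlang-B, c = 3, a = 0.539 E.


B(3,0.539) = 0.015259 (Erlang-B)
Carried load = a(1 − B) = 0.539·(1 − 0.015259) = 0.539·0.984741 = 0.5308 E

Final: 0.5308 Erlangs


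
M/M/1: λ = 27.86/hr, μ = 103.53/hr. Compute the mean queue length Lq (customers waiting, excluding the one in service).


ρ = 27.86/103.53 = 0.2691
Lq = ρ²/(1−ρ) = 0.07242/0.7309 = 0.09908

Final: 0.09908


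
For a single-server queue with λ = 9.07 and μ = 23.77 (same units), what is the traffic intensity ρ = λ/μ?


ρ = λ/μ = 9.07/23.77 = 0.3816

Final: 0.3816


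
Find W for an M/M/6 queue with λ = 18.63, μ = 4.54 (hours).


a = 4.1035; ρ = 0.6839; P₀ = 0.014808
Lq = P₀·a^c·ρ/(c!(1−ρ)²) = 0.67224
Wq = Lq/λ = 0.67224/18.63 = 0.03608 hr
W = Wq + 1/μ = 0.03608 + 0.22026 = 0.25635 hr

Final: 0.25635 hr


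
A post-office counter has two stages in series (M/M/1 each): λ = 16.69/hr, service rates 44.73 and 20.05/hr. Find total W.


Each node sees arrival rate λ = 16.69/hr (tandem ⇒ throughput preserved).
W₁ = 1/(μ₁−λ) = 1/(44.73−16.69) = 0.03566 hr
W₂ = 1/(μ₂−λ) = 1/(20.05−16.69) = 0.29762 hr
W_total = W₁ + W₂ = 0.03566 + 0.29762 = 0.33328 hr

Final: 0.33328 hr


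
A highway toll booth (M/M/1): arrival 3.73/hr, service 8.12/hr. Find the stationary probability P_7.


ρ = 3.73/8.12 = 0.4594
P_n = (1−ρ)·ρ^n = (1 − 0.4594)·0.4594^7 = 0.5406·0.004316 = 0.002333

Final: 0.002333


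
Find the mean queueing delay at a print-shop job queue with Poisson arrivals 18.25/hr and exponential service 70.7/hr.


ρ = 18.25/70.7 = 0.2581
Wq = ρ/(μ−λ) = 0.2581/(70.7 − 18.25) = 0.2581/52.45 = 0.004922 hr

Final: 0.004922 hr


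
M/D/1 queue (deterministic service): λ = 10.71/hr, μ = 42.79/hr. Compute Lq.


ρ = 10.71/42.79 = 0.2503
M/D/1: Lq = ρ²/(2(1−ρ)) = 0.06265/(2·0.7497) = 0.04178

Final: 0.04178


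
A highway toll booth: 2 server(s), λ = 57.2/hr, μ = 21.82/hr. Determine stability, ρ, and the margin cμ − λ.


Total capacity cμ = 2·21.82 = 43.64/hr
ρ = λ/(cμ) = 57.2/43.64 = 1.3107
Stable ⇔ ρ < 1: NO
Spare capacity = cμ − λ = 43.64 − 57.2 = -13.56/hr

Final: ρ = 1.3107; unstable; margin = -13.56/hr


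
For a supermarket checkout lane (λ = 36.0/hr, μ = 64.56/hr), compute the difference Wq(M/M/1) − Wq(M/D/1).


ρ = 36.0/64.56 = 0.5576
Wq(M/M/1) = ρ/(μ−λ) = 0.5576/28.56 = 0.01952 hr
Wq(M/D/1) = ρ/(2(μ−λ)) = 0.009762 hr
Savings = 0.01952 − 0.009762 = 0.009762 hr

Final: 0.009762 hr


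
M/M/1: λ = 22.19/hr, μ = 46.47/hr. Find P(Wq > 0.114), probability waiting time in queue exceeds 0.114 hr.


ρ = 22.19/46.47 = 0.4775
P(Wq > t) = ρ·e^{−(μ−λ)t} = 0.4775·e^{−2.7679}
= 0.4775·0.062792 = 0.029984

Final: 0.029984


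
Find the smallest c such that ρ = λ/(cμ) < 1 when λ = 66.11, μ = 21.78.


Stability requires cμ > λ ⇔ c > λ/μ.
λ/μ = 66.11/21.78 = 3.0354
Minimum integer c = ⌊3.0354⌋ + 1 = 4
Check: 4·21.78 = 87.12 > 66.11, while 3·21.78 = 65.34 ≤ 66.11

Final: 4 servers


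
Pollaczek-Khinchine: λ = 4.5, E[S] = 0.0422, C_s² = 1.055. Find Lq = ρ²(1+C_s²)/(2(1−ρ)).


ρ = λ·E[S] = 4.5·0.0422 = 0.1899
Lq = ρ²(1+C_s²)/(2(1−ρ)) = 0.03606·(1+1.055)/(2·0.8101)
= 0.03606·2.0550/1.6202 = 0.04574

Final: 0.04574


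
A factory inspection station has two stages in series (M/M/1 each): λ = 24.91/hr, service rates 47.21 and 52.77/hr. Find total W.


Each node sees arrival rate λ = 24.91/hr (tandem ⇒ throughput preserved).
W₁ = 1/(μ₁−λ) = 1/(47.21−24.91) = 0.04484 hr
W₂ = 1/(μ₂−λ) = 1/(52.77−24.91) = 0.03589 hr
W_total = W₁ + W₂ = 0.04484 + 0.03589 = 0.08074 hr

Final: 0.08074 hr


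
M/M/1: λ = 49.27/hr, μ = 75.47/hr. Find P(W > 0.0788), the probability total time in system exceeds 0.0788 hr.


W ~ Exponential(μ−λ) for M/M/1.
μ − λ = 75.47 − 49.27 = 26.2000
P(W > t) = e^{−(μ−λ)t} = e^{−2.0646} = 0.126874

Final: 0.126874


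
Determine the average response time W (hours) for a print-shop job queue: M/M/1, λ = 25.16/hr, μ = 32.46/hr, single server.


W = 1/(μ−λ) = 1/(32.46 − 25.16) = 1/7.30 = 0.1370 hr

Final: 0.1370 hr


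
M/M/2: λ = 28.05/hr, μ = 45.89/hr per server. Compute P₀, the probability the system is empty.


a = λ/μ = 28.05/45.89 = 0.6112; ρ = a/c = 0.3056
Σ_{k=0}^{1} a^k/k! (terms k=0..1) = 1.00000 + 0.61124 = 1.61124
Tail: a^2/(2!(1−ρ)) = 0.37362/(2·0.6944) = 0.26903
P₀ = 1/(1.61124 + 0.26903) = 1/1.88028 = 0.531837

Final: 0.531837


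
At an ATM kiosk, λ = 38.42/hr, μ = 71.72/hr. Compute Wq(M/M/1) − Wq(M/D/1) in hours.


ρ = 38.42/71.72 = 0.5357
Wq(M/M/1) = ρ/(μ−λ) = 0.5357/33.30 = 0.01609 hr
Wq(M/D/1) = ρ/(2(μ−λ)) = 0.008043 hr
Savings = 0.01609 − 0.008043 = 0.008043 hr

Final: 0.008043 hr


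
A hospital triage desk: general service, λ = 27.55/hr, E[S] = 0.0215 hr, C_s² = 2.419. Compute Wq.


ρ = λ·E[S] = 27.55·0.0215 = 0.5923
E[S²] = E[S]²(1+C_s²) = 0.0215²·(1+2.419) = 0.001580
Wq = λ·E[S²]/(2(1−ρ)) = 27.55·0.001580/(2·0.4077) = 0.05340 hr

Final: 0.05340 hr


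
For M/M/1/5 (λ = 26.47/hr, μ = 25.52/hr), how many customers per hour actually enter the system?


ρ = 1.0372; P_K = (1−ρ)ρ^5/(1−ρ^6) = 0.182258
λ_eff = λ(1 − P_K) = 26.47·(1 − 0.182258) = 26.47·0.817742 = 21.6456 /hr

Final: 21.6456 /hr


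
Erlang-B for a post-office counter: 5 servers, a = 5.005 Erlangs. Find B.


B(c,a) = (a^c/c!) / Σ_{k=0}^{c} a^k/k!
a^5/5! = 26.172136
Σ terms (k=0..5): 1.00000 + 5.00500 + 12.52501 + 20.89590 + 26.14599 + 26.17214 = 91.744034
B = 26.172136/91.744034 = 0.285273

Final: 0.285273


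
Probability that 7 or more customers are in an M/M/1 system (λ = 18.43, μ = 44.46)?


ρ = 18.43/44.46 = 0.4145
P(N ≥ n) = ρ^n = 0.4145^7 = 0.002103

Final: 0.002103


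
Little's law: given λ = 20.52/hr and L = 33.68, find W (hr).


W = L/λ = 33.68/20.52 = 1.6413 hr

Final: 1.6413 hr


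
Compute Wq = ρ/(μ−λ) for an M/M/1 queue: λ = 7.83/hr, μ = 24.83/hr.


ρ = 7.83/24.83 = 0.3153
Wq = ρ/(μ−λ) = 0.3153/(24.83 − 7.83) = 0.3153/17.00 = 0.01855 hr

Final: 0.01855 hr


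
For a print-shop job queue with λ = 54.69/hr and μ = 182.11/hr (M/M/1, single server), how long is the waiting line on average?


ρ = 54.69/182.11 = 0.3003
Lq = ρ²/(1−ρ) = 0.09019/0.6997 = 0.1289

Final: 0.1289


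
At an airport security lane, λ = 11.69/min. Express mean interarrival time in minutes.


Mean interarrival time = 1/λ = 1/11.69 minute = 0.08554 minute
In minutes: 0.08554 × 1 = 0.08554 min

Final: 0.08554 min


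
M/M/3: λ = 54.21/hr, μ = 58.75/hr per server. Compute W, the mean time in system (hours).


a = 0.9227; ρ = 0.3076; P₀ = 0.394084
Lq = P₀·a^c·ρ/(c!(1−ρ)²) = 0.03310
Wq = Lq/λ = 0.03310/54.21 = 0.0006106 hr
W = Wq + 1/μ = 0.0006106 + 0.01702 = 0.01763 hr

Final: 0.01763 hr


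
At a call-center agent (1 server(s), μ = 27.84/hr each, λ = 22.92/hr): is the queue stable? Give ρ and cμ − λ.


Total capacity cμ = 1·27.84 = 27.84/hr
ρ = λ/(cμ) = 22.92/27.84 = 0.8233
Stable ⇔ ρ < 1: YES
Spare capacity = cμ − λ = 27.84 − 22.92 = 4.92/hr

Final: ρ = 0.8233; stable; margin = 4.92/hr


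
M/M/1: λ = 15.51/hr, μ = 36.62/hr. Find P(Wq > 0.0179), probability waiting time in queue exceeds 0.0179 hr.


ρ = 15.51/36.62 = 0.4235
P(Wq > t) = ρ·e^{−(μ−λ)t} = 0.4235·e^{−0.3779}
= 0.4235·0.685320 = 0.290260

Final: 0.290260


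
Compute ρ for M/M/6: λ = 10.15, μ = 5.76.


ρ = λ/(cμ) = 10.15/(6·5.76) = 10.15/34.56 = 0.2937

Final: 0.2937


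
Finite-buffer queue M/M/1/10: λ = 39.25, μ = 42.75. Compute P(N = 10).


ρ = λ/μ = 39.25/42.75 = 0.9181
P_K = (1−ρ)ρ^K/(1−ρ^(K+1)) = (0.08187·0.425633)/(1 − 0.390786)
= 0.034847/0.609214 = 0.057200

Final: 0.057200


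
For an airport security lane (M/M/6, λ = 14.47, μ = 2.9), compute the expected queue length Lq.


a = λ/μ = 4.9897; ρ = a/6 = 0.8316
P₀ = 0.004587
Lq = P₀·a^c·ρ / (c!·(1−ρ)²) = 0.004587·15432.03499·0.8316/(720·0.02836)
= 2.88313

Final: 2.88313


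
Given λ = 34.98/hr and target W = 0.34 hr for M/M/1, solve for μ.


W = 1/(μ−λ) ⇒ μ − λ = 1/W = 1/0.34 = 2.9412
μ = λ + 1/W = 34.98 + 2.9412 = 37.9212 per hr

Final: 37.9212 /hr


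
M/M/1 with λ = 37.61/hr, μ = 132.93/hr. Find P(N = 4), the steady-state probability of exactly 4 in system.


ρ = 37.61/132.93 = 0.2829
P_n = (1−ρ)·ρ^n = (1 − 0.2829)·0.2829^4 = 0.7171·0.006408 = 0.004595

Final: 0.004595


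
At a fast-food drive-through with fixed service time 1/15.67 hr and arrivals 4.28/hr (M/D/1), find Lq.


ρ = 4.28/15.67 = 0.2731
M/D/1: Lq = ρ²/(2(1−ρ)) = 0.07460/(2·0.7269) = 0.05132

Final: 0.05132


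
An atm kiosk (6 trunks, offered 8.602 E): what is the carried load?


B(6,8.602) = 0.421178 (Erlang-B)
Carried load = a(1 − B) = 8.602·(1 − 0.421178) = 8.602·0.578822 = 4.9790 E

Final: 4.9790 Erlangs


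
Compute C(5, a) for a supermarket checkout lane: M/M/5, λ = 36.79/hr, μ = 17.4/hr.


a = λ/μ = 2.1144; ρ = a/5 = 0.4229
P₀ = 0.119504 (from M/M/c formula)
C(c,a) = [a^c/(c!(1−ρ))]·P₀ = [42.25739/(120·0.5771)]·0.119504
= 0.61017·0.119504 = 0.072917

Final: 0.072917


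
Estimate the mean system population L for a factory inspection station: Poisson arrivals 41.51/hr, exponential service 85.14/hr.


ρ = λ/μ = 41.51/85.14 = 0.4875
L = ρ/(1−ρ) = 0.4875/(1 − 0.4875) = 0.4875/0.5125 = 0.9514

Final: 0.9514


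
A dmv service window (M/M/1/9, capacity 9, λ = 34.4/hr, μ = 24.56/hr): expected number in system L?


ρ = 34.4/24.56 = 1.4007
L = ρ[1 − (K+1)ρ^K + Kρ^(K+1)] / [(1−ρ)(1−ρ^(K+1))]
Numerator: 1.4007·(1 − 10·20.747736 + 9·29.060347) = 77.127941
Denominator: (-0.4007)·(-28.060347) = 11.242419
L = 77.127941/11.242419 = 6.8604

Final: 6.8604


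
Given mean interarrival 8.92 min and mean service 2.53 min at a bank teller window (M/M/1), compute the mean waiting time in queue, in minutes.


λ = 60/8.92 = 6.7265 /hr
μ = 60/2.53 = 23.7154 /hr
ρ = λ/μ = 6.7265/23.7154 = 0.2836
Wq = ρ/(μ−λ) = 0.2836/(23.7154−6.7265) = 0.01670 hr
In minutes: 0.01670·60 = 1.002 min

Final: 1.002 min


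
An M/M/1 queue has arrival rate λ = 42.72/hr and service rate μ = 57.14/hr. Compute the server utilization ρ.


ρ = λ/μ = 42.72/57.14 = 0.7476

Final: 0.7476


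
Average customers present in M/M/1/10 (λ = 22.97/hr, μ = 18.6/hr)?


ρ = 22.97/18.6 = 1.2349
L = ρ[1 − (K+1)ρ^K + Kρ^(K+1)] / [(1−ρ)(1−ρ^(K+1))]
Numerator: 1.2349·(1 − 11·8.250505 + 10·10.188930) = 14.984523
Denominator: (-0.2349)·(-9.188930) = 2.158904
L = 14.984523/2.158904 = 6.9408

Final: 6.9408


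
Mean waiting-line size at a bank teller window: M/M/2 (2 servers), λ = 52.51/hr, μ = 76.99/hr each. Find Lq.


a = λ/μ = 0.6820; ρ = a/2 = 0.3410
P₀ = 0.491404
Lq = P₀·a^c·ρ / (c!·(1−ρ)²) = 0.491404·0.46517·0.3410/(2·0.43426)
= 0.08975

Final: 0.08975


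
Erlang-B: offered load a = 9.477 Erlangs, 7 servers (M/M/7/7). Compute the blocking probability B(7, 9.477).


B(c,a) = (a^c/c!) / Σ_{k=0}^{c} a^k/k!
a^7/7! = 1362.277639
Σ terms (k=0..7): 1.00000 + 9.47700 + 44.90676 + 141.86047 + 336.10292 + 637.04947 + 1006.21963 + 1362.27764 = 3538.893890
B = 1362.277639/3538.893890 = 0.384944

Final: 0.384944


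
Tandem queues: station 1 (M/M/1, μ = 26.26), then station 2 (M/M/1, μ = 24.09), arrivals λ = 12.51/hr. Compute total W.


Each node sees arrival rate λ = 12.51/hr (tandem ⇒ throughput preserved).
W₁ = 1/(μ₁−λ) = 1/(26.26−12.51) = 0.07273 hr
W₂ = 1/(μ₂−λ) = 1/(24.09−12.51) = 0.08636 hr
W_total = W₁ + W₂ = 0.07273 + 0.08636 = 0.15908 hr

Final: 0.15908 hr


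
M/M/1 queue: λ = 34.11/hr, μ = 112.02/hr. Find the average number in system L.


ρ = λ/μ = 34.11/112.02 = 0.3045
L = ρ/(1−ρ) = 0.3045/(1 − 0.3045) = 0.3045/0.6955 = 0.4378

Final: 0.4378


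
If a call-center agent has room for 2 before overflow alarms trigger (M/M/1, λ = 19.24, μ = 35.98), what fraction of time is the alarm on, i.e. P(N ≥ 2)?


ρ = 19.24/35.98 = 0.5347
P(N ≥ n) = ρ^n = 0.5347^2 = 0.285948

Final: 0.285948


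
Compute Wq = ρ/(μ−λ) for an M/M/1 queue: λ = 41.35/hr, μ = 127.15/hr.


ρ = 41.35/127.15 = 0.3252
Wq = ρ/(μ−λ) = 0.3252/(127.15 − 41.35) = 0.3252/85.80 = 0.003790 hr

Final: 0.003790 hr


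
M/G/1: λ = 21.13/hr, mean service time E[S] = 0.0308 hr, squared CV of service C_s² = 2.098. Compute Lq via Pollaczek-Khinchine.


ρ = λ·E[S] = 21.13·0.0308 = 0.6508
Lq = ρ²(1+C_s²)/(2(1−ρ)) = 0.4235·(1+2.098)/(2·0.3492)
= 0.4235·3.0980/0.6984 = 1.87881

Final: 1.87881


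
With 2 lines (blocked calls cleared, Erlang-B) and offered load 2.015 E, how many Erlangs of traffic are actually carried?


B(2,2.015) = 0.402392 (Erlang-B)
Carried load = a(1 − B) = 2.015·(1 − 0.402392) = 2.015·0.597608 = 1.2042 E

Final: 1.2042 Erlangs


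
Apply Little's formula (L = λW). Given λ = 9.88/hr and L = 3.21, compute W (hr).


W = L/λ = 3.21/9.88 = 0.3249 hr

Final: 0.3249 hr


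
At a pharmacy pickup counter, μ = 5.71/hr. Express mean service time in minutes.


Mean service time = 1/μ = 1/5.71 hour = 0.17513 hour
In minutes: 0.17513 × 60 = 10.5079 min

Final: 10.5079 min


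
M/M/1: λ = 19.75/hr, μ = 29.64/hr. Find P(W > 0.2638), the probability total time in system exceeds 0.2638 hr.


W ~ Exponential(μ−λ) for M/M/1.
μ − λ = 29.64 − 19.75 = 9.8900
P(W > t) = e^{−(μ−λ)t} = e^{−2.6090} = 0.073609

Final: 0.073609


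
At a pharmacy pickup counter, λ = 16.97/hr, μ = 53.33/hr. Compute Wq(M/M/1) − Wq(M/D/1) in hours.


ρ = 16.97/53.33 = 0.3182
Wq(M/M/1) = ρ/(μ−λ) = 0.3182/36.36 = 0.008752 hr
Wq(M/D/1) = ρ/(2(μ−λ)) = 0.004376 hr
Savings = 0.008752 − 0.004376 = 0.004376 hr

Final: 0.004376 hr


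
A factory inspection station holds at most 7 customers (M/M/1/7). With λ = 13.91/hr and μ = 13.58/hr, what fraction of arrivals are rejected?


ρ = λ/μ = 13.91/13.58 = 1.0243
P_K = (1−ρ)ρ^K/(1−ρ^(K+1)) = (-0.02430·1.183018)/(1 − 1.211766)
= -0.028748/-0.211766 = 0.135753

Final: 0.135753


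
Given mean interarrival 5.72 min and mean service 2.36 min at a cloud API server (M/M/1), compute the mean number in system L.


λ = 60/5.72 = 10.4895 /hr
μ = 60/2.36 = 25.4237 /hr
ρ = λ/μ = 10.4895/25.4237 = 0.4126
L = ρ/(1−ρ) = 0.4126/0.5874 = 0.7024

Final: 0.7024


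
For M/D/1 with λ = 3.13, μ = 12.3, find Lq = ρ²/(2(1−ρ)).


ρ = 3.13/12.3 = 0.2545
M/D/1: Lq = ρ²/(2(1−ρ)) = 0.06476/(2·0.7455) = 0.04343

Final: 0.04343


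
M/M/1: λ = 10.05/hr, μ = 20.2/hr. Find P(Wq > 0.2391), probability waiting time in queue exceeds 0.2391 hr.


ρ = 10.05/20.2 = 0.4975
P(Wq > t) = ρ·e^{−(μ−λ)t} = 0.4975·e^{−2.4269}
= 0.4975·0.088313 = 0.043938

Final: 0.043938


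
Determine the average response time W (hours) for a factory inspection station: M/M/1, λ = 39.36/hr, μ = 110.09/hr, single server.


W = 1/(μ−λ) = 1/(110.09 − 39.36) = 1/70.73 = 0.01414 hr

Final: 0.01414 hr


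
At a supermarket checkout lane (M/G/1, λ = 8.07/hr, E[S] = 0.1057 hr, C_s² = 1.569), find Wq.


ρ = λ·E[S] = 8.07·0.1057 = 0.8530
E[S²] = E[S]²(1+C_s²) = 0.1057²·(1+1.569) = 0.028702
Wq = λ·E[S²]/(2(1−ρ)) = 8.07·0.028702/(2·0.1470) = 0.78784 hr

Final: 0.78784 hr


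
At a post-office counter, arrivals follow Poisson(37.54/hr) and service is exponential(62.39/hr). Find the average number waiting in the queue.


ρ = 37.54/62.39 = 0.6017
Lq = ρ²/(1−ρ) = 0.3620/0.3983 = 0.9090

Final: 0.9090


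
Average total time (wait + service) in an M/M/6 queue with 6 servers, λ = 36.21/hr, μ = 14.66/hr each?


a = 2.4700; ρ = 0.4117; P₀ = 0.084140
Lq = P₀·a^c·ρ/(c!(1−ρ)²) = 0.03156
Wq = Lq/λ = 0.03156/36.21 = 0.0008716 hr
W = Wq + 1/μ = 0.0008716 + 0.06821 = 0.06908 hr

Final: 0.06908 hr


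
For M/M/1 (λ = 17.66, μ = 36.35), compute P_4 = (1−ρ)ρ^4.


ρ = 17.66/36.35 = 0.4858
P_n = (1−ρ)·ρ^n = (1 − 0.4858)·0.4858^4 = 0.5142·0.055712 = 0.028645

Final: 0.028645


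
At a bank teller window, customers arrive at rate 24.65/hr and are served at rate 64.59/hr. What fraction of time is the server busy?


ρ = λ/μ = 24.65/64.59 = 0.3816

Final: 0.3816


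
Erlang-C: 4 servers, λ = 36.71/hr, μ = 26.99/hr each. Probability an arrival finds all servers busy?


a = λ/μ = 1.3601; ρ = a/4 = 0.3400
P₀ = 0.255066 (from M/M/c formula)
C(c,a) = [a^c/(c!(1−ρ))]·P₀ = [3.42236/(24·0.6600)]·0.255066
= 0.21607·0.255066 = 0.055112

Final: 0.055112


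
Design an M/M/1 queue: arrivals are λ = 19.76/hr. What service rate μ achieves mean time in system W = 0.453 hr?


W = 1/(μ−λ) ⇒ μ − λ = 1/W = 1/0.453 = 2.2075
μ = λ + 1/W = 19.76 + 2.2075 = 21.9675 per hr

Final: 21.9675 /hr


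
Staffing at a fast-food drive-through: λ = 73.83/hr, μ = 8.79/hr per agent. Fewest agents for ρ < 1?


Stability requires cμ > λ ⇔ c > λ/μ.
λ/μ = 73.83/8.79 = 8.3993
Minimum integer c = ⌊8.3993⌋ + 1 = 9
Check: 9·8.79 = 79.11 > 73.83, while 8·8.79 = 70.32 ≤ 73.83

Final: 9 servers


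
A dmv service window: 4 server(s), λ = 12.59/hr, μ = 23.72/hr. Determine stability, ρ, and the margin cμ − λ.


Total capacity cμ = 4·23.72 = 94.88/hr
ρ = λ/(cμ) = 12.59/94.88 = 0.1327
Stable ⇔ ρ < 1: YES
Spare capacity = cμ − λ = 94.88 − 12.59 = 82.29/hr

Final: ρ = 0.1327; stable; margin = 82.29/hr


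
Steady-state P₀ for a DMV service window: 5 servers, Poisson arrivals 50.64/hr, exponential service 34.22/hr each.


a = λ/μ = 50.64/34.22 = 1.4798; ρ = a/c = 0.2960
Σ_{k=0}^{4} a^k/k! (terms k=0..4) = 1.00000 + 1.47984 + 1.09496 + 0.54012 + 0.19982 = 4.31474
Tail: a^5/(5!(1−ρ)) = 7.09690/(120·0.7040) = 0.08400
P₀ = 1/(4.31474 + 0.08400) = 1/4.39874 = 0.227338

Final: 0.227338


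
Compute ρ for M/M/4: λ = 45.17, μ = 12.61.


ρ = λ/(cμ) = 45.17/(4·12.61) = 45.17/50.44 = 0.8955

Final: 0.8955


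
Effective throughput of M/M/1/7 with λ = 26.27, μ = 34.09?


ρ = 0.7706; P_K = (1−ρ)ρ^7/(1−ρ^8) = 0.042275
λ_eff = λ(1 − P_K) = 26.27·(1 − 0.042275) = 26.27·0.957725 = 25.1594 /hr

Final: 25.1594 /hr


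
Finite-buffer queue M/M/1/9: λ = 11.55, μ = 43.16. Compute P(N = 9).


ρ = λ/μ = 11.55/43.16 = 0.2676
P_K = (1−ρ)ρ^K/(1−ρ^(K+1)) = (0.7324·0.000007039)/(1 − 0.000001884)
= 0.000005155/0.999998 = 0.000005155

Final: 0.000005155


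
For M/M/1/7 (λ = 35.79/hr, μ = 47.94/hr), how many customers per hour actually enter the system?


ρ = 0.7466; P_K = (1−ρ)ρ^7/(1−ρ^8) = 0.036257
λ_eff = λ(1 − P_K) = 35.79·(1 − 0.036257) = 35.79·0.963743 = 34.4924 /hr

Final: 34.4924 /hr
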